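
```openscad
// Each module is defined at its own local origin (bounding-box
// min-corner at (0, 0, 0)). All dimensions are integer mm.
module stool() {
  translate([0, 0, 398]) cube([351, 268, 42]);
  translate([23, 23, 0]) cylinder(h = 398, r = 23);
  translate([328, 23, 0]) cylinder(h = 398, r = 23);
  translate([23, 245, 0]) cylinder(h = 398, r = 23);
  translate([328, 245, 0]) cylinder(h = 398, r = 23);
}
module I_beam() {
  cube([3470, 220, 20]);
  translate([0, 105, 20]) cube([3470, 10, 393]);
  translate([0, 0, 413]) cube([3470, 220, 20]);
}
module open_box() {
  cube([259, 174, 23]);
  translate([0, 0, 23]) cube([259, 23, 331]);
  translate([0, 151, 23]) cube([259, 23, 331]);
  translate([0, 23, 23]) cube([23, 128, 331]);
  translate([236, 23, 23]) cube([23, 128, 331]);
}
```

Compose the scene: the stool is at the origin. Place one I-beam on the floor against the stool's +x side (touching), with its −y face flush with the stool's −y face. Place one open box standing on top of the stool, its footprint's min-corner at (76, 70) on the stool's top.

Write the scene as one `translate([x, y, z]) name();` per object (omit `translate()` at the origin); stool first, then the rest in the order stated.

stool();
translate([351, 0, 0]) I_beam();
translate([76, 70, 440]) open_box();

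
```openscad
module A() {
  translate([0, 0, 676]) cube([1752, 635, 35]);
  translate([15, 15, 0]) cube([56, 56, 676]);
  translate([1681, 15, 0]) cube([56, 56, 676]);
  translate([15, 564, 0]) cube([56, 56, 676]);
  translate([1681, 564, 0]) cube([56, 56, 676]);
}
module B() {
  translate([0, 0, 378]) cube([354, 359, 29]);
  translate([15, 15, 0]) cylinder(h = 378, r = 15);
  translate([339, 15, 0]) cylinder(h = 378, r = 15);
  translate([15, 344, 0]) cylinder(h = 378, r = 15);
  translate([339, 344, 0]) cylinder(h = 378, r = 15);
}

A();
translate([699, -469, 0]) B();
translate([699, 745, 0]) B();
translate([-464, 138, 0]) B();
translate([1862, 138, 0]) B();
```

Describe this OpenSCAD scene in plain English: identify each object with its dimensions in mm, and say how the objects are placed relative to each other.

A is a table: top 1752 mm (x) × 635 mm (y), 35 mm thick, upper face at z = 711 mm, on four 56×56 mm square legs, each inset 15 mm from the nearest pair of top edges, running from z = 0 to the bottom of the top.

B is a simple wooden stool: a rectangular seat 354 mm (x) by 359 mm (y), 29 mm thick, top face at z = 407 mm, on four round legs, each 30 mm in diameter. The legs rest on z = 0, each leg's axis is inset half a diameter from the nearest pair of seat edges (so the leg's bounding box is flush with the corner).

Four stools sit around the table at the −y, +y, −x, +x sides.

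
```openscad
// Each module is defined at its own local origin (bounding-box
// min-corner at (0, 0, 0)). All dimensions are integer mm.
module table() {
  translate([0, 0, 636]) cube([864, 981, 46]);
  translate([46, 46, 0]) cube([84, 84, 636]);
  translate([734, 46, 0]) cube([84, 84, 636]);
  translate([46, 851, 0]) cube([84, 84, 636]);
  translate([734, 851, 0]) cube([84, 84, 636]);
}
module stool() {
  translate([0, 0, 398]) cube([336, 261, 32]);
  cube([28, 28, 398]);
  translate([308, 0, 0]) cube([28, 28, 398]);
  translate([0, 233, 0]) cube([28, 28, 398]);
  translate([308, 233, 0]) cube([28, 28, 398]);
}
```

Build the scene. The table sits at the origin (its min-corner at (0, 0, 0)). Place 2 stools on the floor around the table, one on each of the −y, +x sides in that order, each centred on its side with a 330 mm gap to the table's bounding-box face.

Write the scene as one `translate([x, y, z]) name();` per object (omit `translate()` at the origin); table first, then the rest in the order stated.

table();
translate([264, -591, 0]) stool();
translate([1194, 360, 0]) stool();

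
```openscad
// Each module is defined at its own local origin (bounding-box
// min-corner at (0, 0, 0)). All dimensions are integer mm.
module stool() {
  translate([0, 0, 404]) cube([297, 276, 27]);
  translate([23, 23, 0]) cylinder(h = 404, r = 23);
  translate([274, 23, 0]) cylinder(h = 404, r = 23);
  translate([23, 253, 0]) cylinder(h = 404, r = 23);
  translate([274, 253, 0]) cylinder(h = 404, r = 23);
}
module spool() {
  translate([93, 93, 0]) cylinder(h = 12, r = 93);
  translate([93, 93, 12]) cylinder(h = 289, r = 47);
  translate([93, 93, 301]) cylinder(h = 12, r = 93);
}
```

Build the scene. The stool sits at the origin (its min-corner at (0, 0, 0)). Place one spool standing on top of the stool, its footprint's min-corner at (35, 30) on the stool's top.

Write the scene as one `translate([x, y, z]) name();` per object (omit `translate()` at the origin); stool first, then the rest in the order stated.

stool();
translate([35, 30, 431]) spool();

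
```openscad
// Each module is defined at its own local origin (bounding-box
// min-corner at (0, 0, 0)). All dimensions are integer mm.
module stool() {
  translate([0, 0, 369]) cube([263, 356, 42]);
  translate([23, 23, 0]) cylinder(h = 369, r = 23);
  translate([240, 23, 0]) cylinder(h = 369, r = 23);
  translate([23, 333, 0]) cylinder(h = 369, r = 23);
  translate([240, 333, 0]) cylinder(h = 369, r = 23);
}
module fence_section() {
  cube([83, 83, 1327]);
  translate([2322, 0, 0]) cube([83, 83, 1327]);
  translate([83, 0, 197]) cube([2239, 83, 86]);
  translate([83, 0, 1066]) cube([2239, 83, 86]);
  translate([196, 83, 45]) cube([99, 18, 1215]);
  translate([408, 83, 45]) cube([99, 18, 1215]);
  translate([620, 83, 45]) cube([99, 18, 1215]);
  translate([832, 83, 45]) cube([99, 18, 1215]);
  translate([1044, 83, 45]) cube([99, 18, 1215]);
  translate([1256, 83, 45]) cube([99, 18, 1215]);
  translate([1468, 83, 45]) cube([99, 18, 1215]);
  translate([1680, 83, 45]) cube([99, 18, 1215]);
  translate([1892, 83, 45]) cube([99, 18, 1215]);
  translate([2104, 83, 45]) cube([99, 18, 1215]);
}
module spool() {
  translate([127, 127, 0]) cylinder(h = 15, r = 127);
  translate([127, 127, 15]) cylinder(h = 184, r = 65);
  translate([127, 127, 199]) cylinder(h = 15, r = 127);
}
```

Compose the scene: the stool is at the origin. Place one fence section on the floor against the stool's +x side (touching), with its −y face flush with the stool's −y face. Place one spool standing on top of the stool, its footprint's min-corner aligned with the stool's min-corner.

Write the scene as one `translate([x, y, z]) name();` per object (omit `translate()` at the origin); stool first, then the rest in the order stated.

stool();
translate([263, 0, 0]) fence_section();
translate([0, 0, 411]) spool();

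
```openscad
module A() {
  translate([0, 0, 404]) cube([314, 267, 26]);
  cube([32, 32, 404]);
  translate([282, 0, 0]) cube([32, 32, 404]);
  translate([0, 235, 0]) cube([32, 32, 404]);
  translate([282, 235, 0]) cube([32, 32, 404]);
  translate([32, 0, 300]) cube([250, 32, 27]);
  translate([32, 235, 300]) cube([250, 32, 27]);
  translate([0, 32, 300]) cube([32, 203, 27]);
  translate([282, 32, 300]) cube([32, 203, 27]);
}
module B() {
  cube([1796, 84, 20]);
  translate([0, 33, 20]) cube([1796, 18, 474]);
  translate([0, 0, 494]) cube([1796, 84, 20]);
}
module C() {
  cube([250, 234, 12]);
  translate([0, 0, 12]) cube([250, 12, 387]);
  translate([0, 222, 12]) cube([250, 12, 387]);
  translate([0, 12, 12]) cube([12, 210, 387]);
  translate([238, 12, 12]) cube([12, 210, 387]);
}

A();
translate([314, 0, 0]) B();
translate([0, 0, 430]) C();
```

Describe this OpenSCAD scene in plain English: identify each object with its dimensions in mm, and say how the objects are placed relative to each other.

A is a four-legged stool. The seat is a 314×267×26 mm slab whose top surface is at z = 430 mm; four square legs, each 32×32 mm in cross-section, run from the floor (z = 0) to the underside of the seat, each flush with a corner of the seat. Four stretchers, 32 mm wide and 27 mm tall, connect adjacent legs with their undersides at z = 300 mm, each running between the inner faces of the legs it joins and aligned with the legs' outer faces on the other axis.

B is an I-beam lying along x, 1796 mm long. Overall section height 514 mm. Two flanges 84 mm wide (y) and 20 mm thick, one on the floor and one at the top; a web 18 mm thick runs between them, centred on the flange width.

C is an open-topped rectangular box: outside dimensions 250×234×399 mm, with a uniform wall and base thickness of 12 mm. The base is a full 250×234 slab on the floor; four walls sit on top of the base. The front and back walls (the −y and +y sides) span the full width; the two side walls fit between them.

The I-beam is against the stool's +x side, with their −y faces flush. The open box is on top of the stool.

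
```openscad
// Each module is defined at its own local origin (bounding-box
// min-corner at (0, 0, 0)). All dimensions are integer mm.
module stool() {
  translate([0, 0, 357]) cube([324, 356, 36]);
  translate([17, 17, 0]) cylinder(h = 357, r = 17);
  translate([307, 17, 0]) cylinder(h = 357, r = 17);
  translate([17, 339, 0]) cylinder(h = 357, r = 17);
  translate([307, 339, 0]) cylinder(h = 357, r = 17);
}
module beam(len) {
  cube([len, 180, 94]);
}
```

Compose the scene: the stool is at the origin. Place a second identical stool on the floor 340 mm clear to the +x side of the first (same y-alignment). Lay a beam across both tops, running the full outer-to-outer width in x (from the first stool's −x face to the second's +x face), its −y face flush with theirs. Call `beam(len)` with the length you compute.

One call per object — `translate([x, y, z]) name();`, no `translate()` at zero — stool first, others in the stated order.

stool();
translate([664, 0, 0]) stool();
translate([0, 0, 393]) beam(988);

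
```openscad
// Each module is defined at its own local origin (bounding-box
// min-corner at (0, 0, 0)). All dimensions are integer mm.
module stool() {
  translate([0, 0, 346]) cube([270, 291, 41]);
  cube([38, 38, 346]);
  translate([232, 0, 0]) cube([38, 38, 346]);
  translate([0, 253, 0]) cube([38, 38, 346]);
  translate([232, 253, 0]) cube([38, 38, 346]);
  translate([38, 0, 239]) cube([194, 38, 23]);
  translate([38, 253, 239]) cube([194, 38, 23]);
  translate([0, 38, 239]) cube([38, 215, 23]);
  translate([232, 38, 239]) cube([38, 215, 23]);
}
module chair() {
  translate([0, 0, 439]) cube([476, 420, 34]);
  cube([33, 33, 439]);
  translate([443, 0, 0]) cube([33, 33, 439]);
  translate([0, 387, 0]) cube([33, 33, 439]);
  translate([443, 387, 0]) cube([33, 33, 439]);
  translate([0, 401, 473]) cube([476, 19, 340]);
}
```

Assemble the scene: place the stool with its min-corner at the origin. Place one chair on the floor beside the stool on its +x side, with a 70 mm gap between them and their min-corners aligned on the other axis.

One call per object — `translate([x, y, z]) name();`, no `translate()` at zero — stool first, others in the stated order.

stool();
translate([340, 0, 0]) chair();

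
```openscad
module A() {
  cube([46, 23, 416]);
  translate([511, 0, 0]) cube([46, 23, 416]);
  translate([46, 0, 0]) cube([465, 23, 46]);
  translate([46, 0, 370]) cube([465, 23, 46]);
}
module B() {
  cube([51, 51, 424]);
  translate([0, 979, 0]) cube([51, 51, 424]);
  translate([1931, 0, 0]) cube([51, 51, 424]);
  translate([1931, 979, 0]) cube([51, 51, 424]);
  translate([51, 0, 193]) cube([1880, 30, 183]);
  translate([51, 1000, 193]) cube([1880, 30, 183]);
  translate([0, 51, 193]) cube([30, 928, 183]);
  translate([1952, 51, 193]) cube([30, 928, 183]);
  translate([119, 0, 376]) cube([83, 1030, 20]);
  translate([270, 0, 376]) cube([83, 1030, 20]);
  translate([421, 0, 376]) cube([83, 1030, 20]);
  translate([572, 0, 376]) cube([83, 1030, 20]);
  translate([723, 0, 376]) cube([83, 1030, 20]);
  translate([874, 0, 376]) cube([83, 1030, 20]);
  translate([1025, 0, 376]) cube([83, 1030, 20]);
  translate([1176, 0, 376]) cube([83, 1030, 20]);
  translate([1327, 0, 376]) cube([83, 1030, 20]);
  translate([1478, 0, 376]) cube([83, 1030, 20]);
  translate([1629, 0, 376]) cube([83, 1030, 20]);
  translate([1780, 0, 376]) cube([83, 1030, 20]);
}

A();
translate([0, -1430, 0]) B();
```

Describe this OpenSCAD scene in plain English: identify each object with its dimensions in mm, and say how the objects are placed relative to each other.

A is a rectangular picture frame lying in the x–z plane (depth along y). The opening is 465 mm wide (x) by 324 mm tall (z), surrounded by a border 46 mm wide on all four sides. The frame is 23 mm deep and is made of two full-height vertical stiles with two horizontal rails fitted between them.

B is a bed frame 1982 mm long (x) by 1030 mm wide (y). Four 51×51 mm corner posts, 424 mm tall, at the corners of the footprint. Four rails of 30 mm thickness and 183 mm height run between adjacent posts with their undersides at z = 193 mm, their outer faces flush with the outside of the frame (the two x-running rails run between the posts' inner faces; the two y-running rails run between the posts' inner faces). 12 slats, each 83 mm wide (x) and 20 mm thick, lie across the top of the two x-running rails, running the full 1030 mm width of the frame in y; the slats are evenly spaced along x between the inner faces of the end posts with equal gaps (rounded down to the nearest mm) at the −x end and between each pair — any rounding remainder accumulates at the +x end.

The bed frame is on the floor beside the picture frame on its −y side.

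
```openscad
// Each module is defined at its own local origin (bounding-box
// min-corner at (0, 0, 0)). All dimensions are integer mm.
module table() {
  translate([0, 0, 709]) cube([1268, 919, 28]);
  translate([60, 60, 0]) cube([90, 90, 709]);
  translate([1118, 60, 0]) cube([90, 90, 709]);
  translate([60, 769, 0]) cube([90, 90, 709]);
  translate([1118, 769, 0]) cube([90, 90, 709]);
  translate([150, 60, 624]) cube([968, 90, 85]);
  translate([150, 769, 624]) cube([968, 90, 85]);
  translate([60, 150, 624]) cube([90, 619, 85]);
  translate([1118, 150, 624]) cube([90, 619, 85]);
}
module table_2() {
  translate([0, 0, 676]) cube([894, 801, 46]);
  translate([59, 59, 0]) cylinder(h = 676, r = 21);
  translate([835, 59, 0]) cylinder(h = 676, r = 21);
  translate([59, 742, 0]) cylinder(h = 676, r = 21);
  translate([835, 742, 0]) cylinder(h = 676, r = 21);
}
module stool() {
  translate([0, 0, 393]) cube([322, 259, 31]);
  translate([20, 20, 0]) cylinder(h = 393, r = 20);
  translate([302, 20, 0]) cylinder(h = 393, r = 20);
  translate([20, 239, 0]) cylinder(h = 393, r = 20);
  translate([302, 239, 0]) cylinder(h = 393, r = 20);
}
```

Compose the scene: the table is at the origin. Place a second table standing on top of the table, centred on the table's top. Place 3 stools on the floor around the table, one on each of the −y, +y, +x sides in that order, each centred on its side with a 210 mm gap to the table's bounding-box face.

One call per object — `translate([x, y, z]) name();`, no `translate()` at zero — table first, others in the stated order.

table();
translate([187, 59, 737]) table_2();
translate([473, -469, 0]) stool();
translate([473, 1129, 0]) stool();
translate([1478, 330, 0]) stool();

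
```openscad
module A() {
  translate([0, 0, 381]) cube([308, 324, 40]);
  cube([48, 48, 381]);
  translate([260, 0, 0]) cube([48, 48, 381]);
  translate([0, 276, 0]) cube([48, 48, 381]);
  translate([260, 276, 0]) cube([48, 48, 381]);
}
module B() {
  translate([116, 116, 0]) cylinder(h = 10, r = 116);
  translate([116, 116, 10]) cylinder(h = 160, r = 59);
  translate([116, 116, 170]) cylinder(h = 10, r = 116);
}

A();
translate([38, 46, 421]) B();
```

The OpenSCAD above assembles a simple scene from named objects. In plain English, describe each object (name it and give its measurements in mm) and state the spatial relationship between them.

A is a simple wooden stool: a rectangular seat 308 mm (x) by 324 mm (y), 40 mm thick, top face at z = 421 mm, on four square legs, each 48×48 mm in cross-section. The legs rest on z = 0, each flush with a corner of the seat.

B is a spool: two coaxial disc flanges of radius 116 mm and thickness 10 mm, joined by a core cylinder of radius 59 mm and height 160 mm. The lower flange rests on z = 0 and the three cylinders share a vertical axis.

The spool is on top of the stool, centred.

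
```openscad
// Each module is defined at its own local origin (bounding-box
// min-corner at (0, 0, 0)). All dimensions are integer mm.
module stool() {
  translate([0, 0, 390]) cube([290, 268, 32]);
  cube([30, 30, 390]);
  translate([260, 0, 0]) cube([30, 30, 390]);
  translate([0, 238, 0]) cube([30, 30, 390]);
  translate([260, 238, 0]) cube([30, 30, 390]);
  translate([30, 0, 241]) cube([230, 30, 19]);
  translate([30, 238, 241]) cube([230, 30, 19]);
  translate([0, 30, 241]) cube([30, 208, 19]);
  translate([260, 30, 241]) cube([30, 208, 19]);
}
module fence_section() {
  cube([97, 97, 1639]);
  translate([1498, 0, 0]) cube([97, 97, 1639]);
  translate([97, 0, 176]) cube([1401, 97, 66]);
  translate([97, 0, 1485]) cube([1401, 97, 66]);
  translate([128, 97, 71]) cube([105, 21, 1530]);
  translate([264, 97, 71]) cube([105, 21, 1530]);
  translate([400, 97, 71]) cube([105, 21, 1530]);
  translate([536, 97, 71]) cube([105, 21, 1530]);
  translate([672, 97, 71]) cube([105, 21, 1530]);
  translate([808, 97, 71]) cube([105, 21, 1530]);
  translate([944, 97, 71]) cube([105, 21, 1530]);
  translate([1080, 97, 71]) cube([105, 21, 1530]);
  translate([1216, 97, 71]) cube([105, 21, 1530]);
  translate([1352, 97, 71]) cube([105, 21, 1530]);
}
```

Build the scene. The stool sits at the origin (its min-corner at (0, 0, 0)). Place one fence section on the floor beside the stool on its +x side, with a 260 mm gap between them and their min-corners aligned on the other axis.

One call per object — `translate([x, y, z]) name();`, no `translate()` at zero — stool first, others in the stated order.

stool();
translate([550, 0, 0]) fence_section();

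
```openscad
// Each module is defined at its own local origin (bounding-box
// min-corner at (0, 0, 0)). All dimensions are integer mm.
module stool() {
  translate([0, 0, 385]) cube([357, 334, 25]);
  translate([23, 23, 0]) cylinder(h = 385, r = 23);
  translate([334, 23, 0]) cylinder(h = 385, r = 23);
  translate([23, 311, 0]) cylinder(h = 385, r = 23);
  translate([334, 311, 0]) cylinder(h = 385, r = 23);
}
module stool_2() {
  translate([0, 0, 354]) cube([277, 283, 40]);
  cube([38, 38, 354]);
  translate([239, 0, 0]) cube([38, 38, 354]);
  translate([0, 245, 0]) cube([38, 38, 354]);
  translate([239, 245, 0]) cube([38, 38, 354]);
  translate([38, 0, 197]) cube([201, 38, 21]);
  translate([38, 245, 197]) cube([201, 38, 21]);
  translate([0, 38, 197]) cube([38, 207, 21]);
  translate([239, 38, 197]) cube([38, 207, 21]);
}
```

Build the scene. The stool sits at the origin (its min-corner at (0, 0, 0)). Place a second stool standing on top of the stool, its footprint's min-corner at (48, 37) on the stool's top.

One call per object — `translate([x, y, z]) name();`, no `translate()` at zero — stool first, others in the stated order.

stool();
translate([48, 37, 410]) stool_2();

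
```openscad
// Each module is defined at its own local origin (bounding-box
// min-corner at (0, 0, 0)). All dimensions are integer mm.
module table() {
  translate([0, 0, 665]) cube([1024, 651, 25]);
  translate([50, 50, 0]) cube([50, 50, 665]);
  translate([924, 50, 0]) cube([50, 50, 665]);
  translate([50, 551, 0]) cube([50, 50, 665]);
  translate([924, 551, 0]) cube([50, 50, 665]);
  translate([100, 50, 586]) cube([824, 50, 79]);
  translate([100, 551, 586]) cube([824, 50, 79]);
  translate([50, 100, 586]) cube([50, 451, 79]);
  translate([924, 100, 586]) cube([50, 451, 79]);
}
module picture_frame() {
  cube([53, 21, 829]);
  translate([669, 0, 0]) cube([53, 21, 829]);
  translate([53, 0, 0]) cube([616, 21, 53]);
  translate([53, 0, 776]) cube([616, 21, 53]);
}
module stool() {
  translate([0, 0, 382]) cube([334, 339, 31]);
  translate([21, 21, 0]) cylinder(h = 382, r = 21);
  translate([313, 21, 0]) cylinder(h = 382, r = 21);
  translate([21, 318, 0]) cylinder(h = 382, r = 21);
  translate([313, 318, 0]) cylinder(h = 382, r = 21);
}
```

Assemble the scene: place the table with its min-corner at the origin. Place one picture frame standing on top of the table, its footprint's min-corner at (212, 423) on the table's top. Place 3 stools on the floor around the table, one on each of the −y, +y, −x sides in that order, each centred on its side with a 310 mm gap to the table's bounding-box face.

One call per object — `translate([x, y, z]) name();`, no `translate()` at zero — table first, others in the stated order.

table();
translate([212, 423, 690]) picture_frame();
translate([345, -649, 0]) stool();
translate([345, 961, 0]) stool();
translate([-644, 156, 0]) stool();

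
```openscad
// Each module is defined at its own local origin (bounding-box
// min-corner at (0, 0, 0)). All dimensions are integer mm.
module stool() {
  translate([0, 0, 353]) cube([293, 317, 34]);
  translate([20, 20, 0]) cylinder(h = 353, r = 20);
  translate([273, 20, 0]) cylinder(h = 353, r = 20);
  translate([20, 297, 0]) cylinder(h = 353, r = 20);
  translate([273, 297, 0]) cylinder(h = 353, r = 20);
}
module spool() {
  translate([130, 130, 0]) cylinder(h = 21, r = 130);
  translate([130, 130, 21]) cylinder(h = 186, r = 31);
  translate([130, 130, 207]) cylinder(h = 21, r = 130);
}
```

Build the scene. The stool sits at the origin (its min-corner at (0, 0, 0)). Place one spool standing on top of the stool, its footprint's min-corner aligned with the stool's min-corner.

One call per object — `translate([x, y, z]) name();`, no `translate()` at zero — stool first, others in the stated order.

stool();
translate([0, 0, 387]) spool();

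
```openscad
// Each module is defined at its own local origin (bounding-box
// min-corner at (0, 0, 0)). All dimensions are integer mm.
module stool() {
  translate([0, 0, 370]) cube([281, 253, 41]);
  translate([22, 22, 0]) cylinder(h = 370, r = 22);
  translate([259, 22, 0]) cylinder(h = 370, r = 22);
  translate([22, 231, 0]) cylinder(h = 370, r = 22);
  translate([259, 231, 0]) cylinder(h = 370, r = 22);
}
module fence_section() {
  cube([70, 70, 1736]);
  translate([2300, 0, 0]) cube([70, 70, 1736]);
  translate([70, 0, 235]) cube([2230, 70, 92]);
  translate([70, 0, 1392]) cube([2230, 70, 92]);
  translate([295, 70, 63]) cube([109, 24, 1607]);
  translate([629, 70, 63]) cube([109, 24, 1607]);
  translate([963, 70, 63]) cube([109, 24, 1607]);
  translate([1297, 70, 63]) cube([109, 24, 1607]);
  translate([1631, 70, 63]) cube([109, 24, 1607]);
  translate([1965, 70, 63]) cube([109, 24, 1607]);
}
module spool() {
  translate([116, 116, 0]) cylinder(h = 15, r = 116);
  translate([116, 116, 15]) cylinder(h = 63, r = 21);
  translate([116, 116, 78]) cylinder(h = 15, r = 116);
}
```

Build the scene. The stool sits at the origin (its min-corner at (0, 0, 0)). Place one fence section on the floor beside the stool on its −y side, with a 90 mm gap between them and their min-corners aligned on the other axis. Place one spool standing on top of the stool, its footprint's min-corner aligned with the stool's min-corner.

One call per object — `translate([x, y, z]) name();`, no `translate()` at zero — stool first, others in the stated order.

stool();
translate([0, -184, 0]) fence_section();
translate([0, 0, 411]) spool();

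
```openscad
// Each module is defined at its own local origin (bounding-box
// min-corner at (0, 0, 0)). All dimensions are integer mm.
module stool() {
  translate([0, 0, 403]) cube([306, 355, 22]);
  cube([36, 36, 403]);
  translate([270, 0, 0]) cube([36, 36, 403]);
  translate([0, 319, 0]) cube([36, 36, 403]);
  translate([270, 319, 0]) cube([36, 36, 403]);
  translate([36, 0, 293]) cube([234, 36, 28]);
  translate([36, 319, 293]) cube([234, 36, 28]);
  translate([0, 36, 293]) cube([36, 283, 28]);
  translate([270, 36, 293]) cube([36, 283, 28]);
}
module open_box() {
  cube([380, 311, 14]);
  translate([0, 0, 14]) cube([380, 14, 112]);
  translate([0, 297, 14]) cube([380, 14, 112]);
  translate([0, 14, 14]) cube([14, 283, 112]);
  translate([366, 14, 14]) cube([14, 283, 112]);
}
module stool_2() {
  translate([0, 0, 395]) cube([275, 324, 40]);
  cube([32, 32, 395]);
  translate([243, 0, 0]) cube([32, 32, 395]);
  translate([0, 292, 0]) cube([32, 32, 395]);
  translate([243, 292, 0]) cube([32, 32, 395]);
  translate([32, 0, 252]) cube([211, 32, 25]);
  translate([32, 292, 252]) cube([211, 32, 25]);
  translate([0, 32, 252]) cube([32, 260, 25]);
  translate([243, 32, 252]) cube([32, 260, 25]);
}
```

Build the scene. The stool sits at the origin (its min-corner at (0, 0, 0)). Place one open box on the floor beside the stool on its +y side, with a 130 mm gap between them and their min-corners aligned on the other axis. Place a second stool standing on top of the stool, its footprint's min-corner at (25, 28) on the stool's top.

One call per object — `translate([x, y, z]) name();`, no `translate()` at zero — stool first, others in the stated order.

stool();
translate([0, 485, 0]) open_box();
translate([25, 28, 425]) stool_2();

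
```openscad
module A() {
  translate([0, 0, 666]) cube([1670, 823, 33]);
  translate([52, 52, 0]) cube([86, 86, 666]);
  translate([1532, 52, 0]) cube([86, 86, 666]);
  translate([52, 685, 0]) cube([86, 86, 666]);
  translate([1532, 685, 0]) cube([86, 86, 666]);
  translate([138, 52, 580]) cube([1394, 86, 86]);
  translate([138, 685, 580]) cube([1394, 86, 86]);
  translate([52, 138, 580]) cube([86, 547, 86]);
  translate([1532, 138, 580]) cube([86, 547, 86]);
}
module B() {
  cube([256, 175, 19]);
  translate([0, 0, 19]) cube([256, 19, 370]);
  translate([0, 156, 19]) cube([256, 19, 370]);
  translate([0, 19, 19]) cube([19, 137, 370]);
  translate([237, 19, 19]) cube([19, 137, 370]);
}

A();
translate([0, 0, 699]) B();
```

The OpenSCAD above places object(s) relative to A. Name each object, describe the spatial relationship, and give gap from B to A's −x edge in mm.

A is a table. B is an open box. The open box is on top of the table. The gap from the open box to the table's −x edge is 0 mm.

The open box's min-x is at 0; the table's min-x is 0; gap = 0 mm.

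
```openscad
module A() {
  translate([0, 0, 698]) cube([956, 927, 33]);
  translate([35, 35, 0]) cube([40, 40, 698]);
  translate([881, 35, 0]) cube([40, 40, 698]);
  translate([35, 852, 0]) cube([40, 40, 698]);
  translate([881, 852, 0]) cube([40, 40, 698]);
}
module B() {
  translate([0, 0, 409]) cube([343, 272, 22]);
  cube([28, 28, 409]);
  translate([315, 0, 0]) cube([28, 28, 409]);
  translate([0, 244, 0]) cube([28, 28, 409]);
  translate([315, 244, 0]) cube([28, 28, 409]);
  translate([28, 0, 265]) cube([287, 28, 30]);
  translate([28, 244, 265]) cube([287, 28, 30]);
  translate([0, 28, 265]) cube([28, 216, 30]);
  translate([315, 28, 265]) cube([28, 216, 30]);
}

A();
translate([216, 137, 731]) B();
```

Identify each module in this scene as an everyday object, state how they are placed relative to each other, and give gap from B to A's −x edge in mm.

A is a table. B is a stool. The stool is on top of the table. The gap from the stool to the table's −x edge is 216 mm.

The stool's min-x is at 216; the table's min-x is 0; gap = 216 mm.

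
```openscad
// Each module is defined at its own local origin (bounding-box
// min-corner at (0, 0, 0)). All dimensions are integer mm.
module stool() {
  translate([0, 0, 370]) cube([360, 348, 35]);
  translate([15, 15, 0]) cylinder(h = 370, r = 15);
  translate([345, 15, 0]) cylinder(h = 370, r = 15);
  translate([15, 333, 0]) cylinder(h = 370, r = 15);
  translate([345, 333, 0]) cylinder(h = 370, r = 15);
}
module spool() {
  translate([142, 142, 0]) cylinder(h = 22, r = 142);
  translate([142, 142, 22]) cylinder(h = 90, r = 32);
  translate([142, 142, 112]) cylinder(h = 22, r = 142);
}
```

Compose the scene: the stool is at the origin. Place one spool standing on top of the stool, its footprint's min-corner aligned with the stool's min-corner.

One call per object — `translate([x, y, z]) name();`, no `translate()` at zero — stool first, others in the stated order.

stool();
translate([0, 0, 405]) spool();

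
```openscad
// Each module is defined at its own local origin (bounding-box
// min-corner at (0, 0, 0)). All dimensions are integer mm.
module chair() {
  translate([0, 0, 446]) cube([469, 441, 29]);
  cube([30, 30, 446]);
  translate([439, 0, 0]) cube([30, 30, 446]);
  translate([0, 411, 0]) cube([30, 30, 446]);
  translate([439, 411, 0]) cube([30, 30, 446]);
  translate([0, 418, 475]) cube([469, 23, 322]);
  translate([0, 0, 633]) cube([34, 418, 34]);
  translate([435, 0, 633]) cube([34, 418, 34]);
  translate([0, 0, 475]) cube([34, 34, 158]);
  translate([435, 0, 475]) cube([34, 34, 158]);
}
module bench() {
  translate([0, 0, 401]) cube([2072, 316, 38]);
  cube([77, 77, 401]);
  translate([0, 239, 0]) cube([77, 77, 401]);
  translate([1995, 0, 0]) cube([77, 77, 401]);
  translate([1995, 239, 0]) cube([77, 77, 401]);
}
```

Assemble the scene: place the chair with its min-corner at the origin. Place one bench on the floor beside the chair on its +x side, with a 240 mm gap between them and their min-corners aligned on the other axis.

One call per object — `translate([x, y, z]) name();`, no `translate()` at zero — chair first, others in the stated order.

chair();
translate([709, 0, 0]) bench();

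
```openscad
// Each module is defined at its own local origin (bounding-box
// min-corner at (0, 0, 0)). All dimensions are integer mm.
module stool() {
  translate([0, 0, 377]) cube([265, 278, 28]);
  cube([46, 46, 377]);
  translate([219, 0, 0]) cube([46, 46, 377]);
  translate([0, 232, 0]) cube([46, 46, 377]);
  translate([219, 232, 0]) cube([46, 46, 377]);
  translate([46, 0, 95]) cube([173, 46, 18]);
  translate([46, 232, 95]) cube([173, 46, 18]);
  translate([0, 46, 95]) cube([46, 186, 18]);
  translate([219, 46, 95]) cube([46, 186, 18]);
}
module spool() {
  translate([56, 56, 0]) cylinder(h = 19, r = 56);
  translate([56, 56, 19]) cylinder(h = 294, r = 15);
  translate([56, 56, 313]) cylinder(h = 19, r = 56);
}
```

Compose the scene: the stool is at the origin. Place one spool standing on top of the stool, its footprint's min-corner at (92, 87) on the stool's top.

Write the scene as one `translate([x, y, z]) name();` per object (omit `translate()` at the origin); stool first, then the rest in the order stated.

stool();
translate([92, 87, 405]) spool();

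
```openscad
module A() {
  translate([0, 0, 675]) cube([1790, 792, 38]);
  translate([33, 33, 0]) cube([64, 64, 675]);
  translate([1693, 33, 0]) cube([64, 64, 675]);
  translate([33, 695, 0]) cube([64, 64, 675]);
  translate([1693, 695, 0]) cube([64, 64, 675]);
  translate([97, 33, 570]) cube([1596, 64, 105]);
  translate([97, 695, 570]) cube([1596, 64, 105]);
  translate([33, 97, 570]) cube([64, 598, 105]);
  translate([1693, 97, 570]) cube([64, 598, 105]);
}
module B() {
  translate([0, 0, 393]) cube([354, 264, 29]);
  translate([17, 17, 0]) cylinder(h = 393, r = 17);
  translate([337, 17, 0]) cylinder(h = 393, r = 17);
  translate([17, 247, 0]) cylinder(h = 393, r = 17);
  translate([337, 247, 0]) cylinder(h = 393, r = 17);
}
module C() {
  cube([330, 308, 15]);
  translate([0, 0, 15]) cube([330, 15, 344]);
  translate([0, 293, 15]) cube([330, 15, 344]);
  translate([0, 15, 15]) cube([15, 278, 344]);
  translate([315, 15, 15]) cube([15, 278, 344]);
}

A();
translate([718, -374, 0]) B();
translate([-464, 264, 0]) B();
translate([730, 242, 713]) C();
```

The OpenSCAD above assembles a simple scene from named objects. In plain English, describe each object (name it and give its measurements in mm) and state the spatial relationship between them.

A is a table with a 1790×792 mm rectangular top, 38 mm thick, top surface at z = 713 mm, supported by four 64×64 mm square legs, each inset 33 mm from the nearest pair of top edges, running from the floor. Four apron rails, 64 mm thick and 105 mm tall, run between adjacent legs with their top edges flush with the underside of the top and their outer faces flush with the legs' outer faces.

B is a four-legged stool. The seat is 354×264 mm, 29 mm thick, top at z = 422 mm. It stands on four round legs, each 34 mm in diameter, from z = 0 to the seat underside, each leg's axis is inset half a diameter from the nearest pair of seat edges (so the leg's bounding box is flush with the corner).

C is an open-topped rectangular box: outside dimensions 330×308×359 mm, with a uniform wall and base thickness of 15 mm. The base is a full 330×308 slab on the floor; four walls sit on top of the base. The front and back walls (the −y and +y sides) span the full width; the two side walls fit between them.

Two stools sit around the table at the −y, −x sides. The open box is on top of the table, centred.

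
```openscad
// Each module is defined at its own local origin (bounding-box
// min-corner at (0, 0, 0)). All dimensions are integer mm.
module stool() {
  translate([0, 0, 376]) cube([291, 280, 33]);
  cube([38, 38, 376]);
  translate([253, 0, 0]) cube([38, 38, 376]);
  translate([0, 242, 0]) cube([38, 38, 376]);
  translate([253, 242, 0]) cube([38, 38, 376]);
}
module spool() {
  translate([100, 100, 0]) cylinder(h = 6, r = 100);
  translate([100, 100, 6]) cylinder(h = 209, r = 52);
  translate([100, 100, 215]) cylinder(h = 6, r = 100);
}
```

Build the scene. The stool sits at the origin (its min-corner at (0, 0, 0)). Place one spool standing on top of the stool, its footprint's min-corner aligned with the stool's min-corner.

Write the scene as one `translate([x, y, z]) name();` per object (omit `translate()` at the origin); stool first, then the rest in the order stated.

stool();
translate([0, 0, 409]) spool();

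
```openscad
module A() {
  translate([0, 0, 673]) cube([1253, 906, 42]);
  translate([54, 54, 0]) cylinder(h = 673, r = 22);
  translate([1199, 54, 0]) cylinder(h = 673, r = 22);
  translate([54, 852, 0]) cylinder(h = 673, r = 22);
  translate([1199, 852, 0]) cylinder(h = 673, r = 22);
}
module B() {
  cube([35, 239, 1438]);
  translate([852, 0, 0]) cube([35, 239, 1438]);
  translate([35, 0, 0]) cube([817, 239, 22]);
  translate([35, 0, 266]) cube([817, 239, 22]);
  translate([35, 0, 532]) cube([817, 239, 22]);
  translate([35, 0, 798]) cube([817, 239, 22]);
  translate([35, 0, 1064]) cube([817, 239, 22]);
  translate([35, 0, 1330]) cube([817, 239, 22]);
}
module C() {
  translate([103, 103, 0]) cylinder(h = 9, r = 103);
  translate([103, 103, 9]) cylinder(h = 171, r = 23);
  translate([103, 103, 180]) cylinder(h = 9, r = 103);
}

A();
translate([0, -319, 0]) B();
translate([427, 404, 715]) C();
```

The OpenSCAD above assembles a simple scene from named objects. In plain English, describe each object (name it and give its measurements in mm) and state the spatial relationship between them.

A is a table: top 1253 mm (x) × 906 mm (y), 42 mm thick, upper face at z = 715 mm, on four round legs of 44 mm diameter, each leg's bounding box inset 32 mm from the nearest pair of top edges, running from z = 0 to the bottom of the top.

B is an open bookshelf. Two side panels, each 35 mm thick, 239 mm deep and 1438 mm tall, stand 887 mm apart (outside-to-outside). Between them sit 6 shelves, each 22 mm thick and 239 mm deep, spanning the full gap between the sides. The bottom shelf rests on the floor (its underside at z = 0) and the clear gap between one shelf's top and the next shelf's underside is 244 mm.

C is a spool: two coaxial disc flanges of radius 103 mm and thickness 9 mm, joined by a core cylinder of radius 23 mm and height 171 mm. The lower flange rests on z = 0 and the three cylinders share a vertical axis.

The bookshelf is on the floor beside the table on its −y side. The spool is on top of the table.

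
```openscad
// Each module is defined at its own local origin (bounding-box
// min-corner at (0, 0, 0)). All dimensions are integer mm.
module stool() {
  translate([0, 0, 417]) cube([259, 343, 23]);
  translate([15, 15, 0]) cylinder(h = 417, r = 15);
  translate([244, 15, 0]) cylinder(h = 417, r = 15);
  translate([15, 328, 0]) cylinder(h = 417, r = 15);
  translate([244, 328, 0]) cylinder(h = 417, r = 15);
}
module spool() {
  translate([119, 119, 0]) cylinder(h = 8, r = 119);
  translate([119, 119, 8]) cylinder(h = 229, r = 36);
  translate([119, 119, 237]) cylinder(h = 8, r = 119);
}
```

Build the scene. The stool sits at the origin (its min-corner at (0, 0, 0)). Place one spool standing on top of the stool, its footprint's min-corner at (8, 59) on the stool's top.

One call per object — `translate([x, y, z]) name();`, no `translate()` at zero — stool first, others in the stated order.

stool();
translate([8, 59, 440]) spool();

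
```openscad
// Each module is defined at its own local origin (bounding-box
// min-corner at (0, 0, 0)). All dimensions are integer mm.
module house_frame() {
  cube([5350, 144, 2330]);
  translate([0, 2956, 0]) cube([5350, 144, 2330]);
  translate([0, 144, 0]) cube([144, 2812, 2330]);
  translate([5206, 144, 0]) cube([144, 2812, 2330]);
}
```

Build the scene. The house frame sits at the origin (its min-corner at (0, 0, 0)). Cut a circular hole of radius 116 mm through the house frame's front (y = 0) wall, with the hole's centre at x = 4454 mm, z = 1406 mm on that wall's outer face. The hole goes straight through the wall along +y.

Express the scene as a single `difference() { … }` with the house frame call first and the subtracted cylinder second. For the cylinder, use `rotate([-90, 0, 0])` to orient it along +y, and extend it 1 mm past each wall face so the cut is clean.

difference() {
  house_frame();
  translate([4454, -1, 1406]) rotate([-90, 0, 0]) cylinder(h = 146, r = 116);
}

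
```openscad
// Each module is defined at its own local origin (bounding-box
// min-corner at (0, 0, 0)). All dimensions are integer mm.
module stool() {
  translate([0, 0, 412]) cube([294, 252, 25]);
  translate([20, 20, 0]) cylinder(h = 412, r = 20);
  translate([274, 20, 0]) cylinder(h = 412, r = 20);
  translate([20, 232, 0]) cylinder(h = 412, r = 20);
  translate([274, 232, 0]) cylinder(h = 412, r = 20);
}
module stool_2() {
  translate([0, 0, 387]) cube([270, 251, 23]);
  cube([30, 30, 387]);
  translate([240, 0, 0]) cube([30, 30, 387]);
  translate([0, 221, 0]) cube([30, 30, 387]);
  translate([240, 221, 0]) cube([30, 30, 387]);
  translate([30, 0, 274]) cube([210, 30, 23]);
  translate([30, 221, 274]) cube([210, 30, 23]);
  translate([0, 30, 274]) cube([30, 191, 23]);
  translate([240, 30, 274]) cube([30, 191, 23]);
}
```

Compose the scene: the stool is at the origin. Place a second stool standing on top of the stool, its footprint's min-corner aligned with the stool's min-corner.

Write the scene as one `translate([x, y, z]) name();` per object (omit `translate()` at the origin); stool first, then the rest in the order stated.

stool();
translate([0, 0, 437]) stool_2();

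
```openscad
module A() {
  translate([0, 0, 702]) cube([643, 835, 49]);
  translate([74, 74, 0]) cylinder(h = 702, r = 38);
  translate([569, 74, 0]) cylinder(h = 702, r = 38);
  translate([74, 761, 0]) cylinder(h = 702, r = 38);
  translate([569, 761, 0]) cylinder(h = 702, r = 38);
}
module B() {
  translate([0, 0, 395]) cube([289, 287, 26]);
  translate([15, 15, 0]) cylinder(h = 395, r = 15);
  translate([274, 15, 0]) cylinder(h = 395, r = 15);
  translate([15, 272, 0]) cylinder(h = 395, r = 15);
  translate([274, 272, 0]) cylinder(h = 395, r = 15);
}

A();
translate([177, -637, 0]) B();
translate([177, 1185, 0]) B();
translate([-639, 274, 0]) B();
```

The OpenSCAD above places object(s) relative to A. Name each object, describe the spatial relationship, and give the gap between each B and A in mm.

Each stool's nearest face is 350 mm from the table's bounding box.

A is a table. B is a stool. Three stools sit around the table at the −y, +y, −x sides. The gap between each stool and the table is 350 mm.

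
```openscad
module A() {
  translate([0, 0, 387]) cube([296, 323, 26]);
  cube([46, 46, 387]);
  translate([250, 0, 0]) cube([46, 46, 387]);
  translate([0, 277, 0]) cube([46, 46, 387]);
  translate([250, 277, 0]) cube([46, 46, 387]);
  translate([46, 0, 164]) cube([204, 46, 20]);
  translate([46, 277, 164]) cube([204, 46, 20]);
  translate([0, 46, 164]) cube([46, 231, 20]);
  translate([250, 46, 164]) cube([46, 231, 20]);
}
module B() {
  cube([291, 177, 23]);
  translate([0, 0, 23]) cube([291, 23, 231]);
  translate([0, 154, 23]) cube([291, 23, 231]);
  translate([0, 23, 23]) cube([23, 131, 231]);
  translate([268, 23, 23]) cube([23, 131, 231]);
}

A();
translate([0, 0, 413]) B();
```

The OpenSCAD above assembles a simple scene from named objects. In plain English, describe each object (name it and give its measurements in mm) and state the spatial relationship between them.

A is a four-legged stool. The seat is 296×323 mm, 26 mm thick, top at z = 413 mm. It stands on four square legs, each 46×46 mm in cross-section, from z = 0 to the seat underside, each flush with a corner of the seat. Four stretchers, 46 mm wide and 20 mm tall, connect adjacent legs with their undersides at z = 164 mm, each running between the inner faces of the legs it joins and aligned with the legs' outer faces on the other axis.

B is an open storage box with external size 291×177×254 mm and wall thickness 23 mm (the base is also 23 mm thick). The base covers the whole footprint; the four walls stand on the base, with the y-facing walls full-width and the x-facing walls fitting between their inner faces.

The open box is on top of the stool.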